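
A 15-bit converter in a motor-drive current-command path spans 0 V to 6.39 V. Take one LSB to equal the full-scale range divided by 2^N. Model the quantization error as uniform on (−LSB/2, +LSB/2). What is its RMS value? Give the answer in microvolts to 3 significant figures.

V_FS = 6.39 V.
One LSB is 6.39 V / 32768 = 195.01 µV.
σ_q = LSB/√12 = 195.01 µV/3.4641 = 56.3 µV.

56.3 µV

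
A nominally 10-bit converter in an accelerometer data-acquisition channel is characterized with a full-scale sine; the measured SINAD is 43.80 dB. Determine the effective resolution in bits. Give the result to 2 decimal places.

6.98 bits

(43.80 − 1.76) / 6.02 = 42.04/6.02 = 6.9834 effective bits.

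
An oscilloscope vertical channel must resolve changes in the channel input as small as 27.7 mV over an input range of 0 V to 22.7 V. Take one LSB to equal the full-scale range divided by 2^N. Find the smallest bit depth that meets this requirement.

Full-scale range = 22.7 V.
Need 2^N ≥ 22.7 V / 27.7 mV = 819.5 → N_min = 10.

10 bits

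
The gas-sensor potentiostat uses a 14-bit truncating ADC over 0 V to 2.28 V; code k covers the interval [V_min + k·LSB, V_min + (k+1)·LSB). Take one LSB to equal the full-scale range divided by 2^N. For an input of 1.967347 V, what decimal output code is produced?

Full-scale range = 2.28 V. LSB = 2.28 V / 2^14 ≈ 139.2 µV.
code = ⌊(V_in − V_min)/LSB⌋ = ⌊(V_in − V_min) × 2^14 / range⌋
     = ⌊(1.967347 − (0)) × 16384 / 2.28⌋ = ⌊1.967347 × 16384/2.28⌋
     = ⌊14137.287⌋ = 14137.

14137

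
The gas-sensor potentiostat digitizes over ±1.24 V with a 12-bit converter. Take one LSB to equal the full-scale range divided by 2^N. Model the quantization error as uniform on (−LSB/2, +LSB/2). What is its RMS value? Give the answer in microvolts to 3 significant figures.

Full-scale range = 1.24 V − (-1.24 V) = 2.48 V.
One LSB is 2.48 V / 4096 = 0.60547 mV.
For a uniform distribution on [−LSB/2, +LSB/2], V_rms = LSB/√12 = 0.60547 mV/3.4641 = 175 µV.

175 µV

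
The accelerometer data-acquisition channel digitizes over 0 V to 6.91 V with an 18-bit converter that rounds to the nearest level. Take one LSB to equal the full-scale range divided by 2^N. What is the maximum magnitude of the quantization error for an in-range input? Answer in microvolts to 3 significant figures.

Span = 6.91 V.
One LSB is 6.91 V / 262144 = 26.360 µV.
A rounding quantizer has |error| ≤ LSB/2 = 13.2 µV.

13.2 µV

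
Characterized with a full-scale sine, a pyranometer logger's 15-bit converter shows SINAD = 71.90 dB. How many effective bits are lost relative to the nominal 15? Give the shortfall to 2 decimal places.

3.35 bits

N_eff = (71.90 − 1.76)/6.02 = 11.6512 bits.
15 − 11.6512 = 3.35 bits below nominal.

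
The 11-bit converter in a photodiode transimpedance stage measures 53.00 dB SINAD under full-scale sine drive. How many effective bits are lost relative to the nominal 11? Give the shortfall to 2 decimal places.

2.49 bits

N_eff = (53.00 − 1.76)/6.02 = 8.5116 bits.
Shortfall = 11 − 8.5116 = 2.4884 bits.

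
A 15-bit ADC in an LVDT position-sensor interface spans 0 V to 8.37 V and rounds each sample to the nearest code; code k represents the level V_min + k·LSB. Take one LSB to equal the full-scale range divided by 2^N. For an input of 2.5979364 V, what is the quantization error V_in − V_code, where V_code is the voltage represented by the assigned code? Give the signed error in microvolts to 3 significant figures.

−63.8 µV

Full-scale range = 8.37 V. LSB = 8.37 V / 2^15 ≈ 255.4 µV.
(2.5979364 − (0)) / LSB = 2.5979364 × 32768/8.37 = 10170.7503. Nearest integer: k = 10171.
V_code = V_min + k × range/2^15 = 0 + 10171 × 8.37/32768 = 2.5980001831 V.
Error = V_in − V_code = 2.5979364 − (2.5980001831) = −63.8 µV.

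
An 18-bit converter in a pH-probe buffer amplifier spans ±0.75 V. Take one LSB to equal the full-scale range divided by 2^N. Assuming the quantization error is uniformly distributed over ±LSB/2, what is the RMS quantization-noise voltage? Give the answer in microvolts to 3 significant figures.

1.65 µV

The full-scale span is 0.75 − (-0.75) = 1.5 V.
LSB = 1.5 V ÷ 2^18 = 1.5/262144 V = 5.7220 µV.
RMS of a uniform error over width LSB is LSB/√12 = 1.65 µV.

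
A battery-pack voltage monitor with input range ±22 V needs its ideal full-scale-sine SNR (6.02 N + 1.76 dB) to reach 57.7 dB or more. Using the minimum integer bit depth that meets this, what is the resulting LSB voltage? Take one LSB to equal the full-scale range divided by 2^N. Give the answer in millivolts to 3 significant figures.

The full-scale span is 22 − (-22) = 44 V.
Solving 6.02 N ≥ 57.7 − 1.76: N ≥ 9.292. Round up → N = 10.
Step size = 44/1024 V = 43.0 mV.

43.0 mV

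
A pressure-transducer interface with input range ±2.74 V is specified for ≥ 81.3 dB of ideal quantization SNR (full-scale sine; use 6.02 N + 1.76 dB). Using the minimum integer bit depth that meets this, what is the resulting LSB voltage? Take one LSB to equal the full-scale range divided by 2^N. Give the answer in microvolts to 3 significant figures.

Span: 2.74 V − (-2.74 V) = 5.48 V.
N ≥ (81.3 − 1.76)/6.02 = 13.213 → N_min = 14.
Step size = 5.48/16384 V = 334 µV.

334 µV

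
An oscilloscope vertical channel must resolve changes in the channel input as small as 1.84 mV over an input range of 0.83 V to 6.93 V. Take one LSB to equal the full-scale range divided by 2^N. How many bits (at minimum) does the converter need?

12 bits

Span: 6.93 V − (0.83 V) = 6.1 V.
Required number of levels: 6.1/1.84 mV = 3315.2; smallest N with 2^N ≥ that is 12.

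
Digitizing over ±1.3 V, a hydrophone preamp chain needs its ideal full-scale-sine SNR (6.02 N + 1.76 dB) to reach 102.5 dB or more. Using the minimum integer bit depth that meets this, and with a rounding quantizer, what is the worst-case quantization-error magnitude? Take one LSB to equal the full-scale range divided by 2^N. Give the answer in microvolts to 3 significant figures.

Range = 1.3 − (-1.3) = 2.6 V.
N ≥ (102.5 − 1.76)/6.02 = 16.734 → N_min = 17.
LSB = 2.6 V ÷ 2^17 = 2.6/131072 V = 19.836 µV.
Half an LSB is 9.92 µV.

9.92 µV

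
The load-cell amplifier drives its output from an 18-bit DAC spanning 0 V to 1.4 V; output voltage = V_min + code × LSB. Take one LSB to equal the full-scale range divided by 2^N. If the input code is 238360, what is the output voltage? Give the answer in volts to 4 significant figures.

1.273 V

Span = 1.4 V. LSB = 1.4 V / 2^18.
Output = V_min + (238360/262144) × range = 0 + 0.909271 × 1.4 V
      = 0 + 1.27298 = 1.27298 V.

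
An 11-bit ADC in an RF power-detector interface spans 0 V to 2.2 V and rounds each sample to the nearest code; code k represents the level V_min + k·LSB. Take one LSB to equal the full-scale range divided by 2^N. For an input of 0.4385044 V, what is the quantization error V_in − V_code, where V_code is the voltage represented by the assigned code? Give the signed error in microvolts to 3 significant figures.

Full-scale range = 2.2 V. LSB = 2.2 V / 2^11 ≈ 1.074 mV.
Position in LSBs: (0.4385044 − (0)) × 2048/2.2 = 408.2077; rounding gives k = 408.
V_code = V_min + k × range/2^11 = 0 + 408 × 2.2/2048 = 0.4382812500 V.
e = 0.4385044 − (0.4382812500) = +223 µV.

+223 µV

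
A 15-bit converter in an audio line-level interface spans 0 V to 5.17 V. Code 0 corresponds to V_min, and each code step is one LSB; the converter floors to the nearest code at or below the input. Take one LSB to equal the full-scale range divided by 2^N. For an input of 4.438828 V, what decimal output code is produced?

V_FS = 5.17 V. LSB = 5.17 V / 2^15 ≈ 157.8 µV.
(V_in − V_min) × 2^15/range = (4.438828 − (0)) × 32768/5.17 = 28133.755.
Floor → code = 28133.

28133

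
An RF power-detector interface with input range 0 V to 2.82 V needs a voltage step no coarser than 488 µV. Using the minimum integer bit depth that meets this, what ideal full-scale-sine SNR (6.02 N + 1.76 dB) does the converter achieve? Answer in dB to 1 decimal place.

80.0 dB

Range is 2.82 V.
Required number of levels: 2.82/488 µV = 5778.7; smallest N with 2^N ≥ that is 13.
Ideal SNR at N = 13: 6.02·13 + 1.76 = 80.0 dB.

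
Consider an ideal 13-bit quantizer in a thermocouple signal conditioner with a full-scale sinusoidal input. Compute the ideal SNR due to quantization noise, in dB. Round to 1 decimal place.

80.0 dB

6.02(13) + 1.76 = 78.26 + 1.76 = 80.02 dB.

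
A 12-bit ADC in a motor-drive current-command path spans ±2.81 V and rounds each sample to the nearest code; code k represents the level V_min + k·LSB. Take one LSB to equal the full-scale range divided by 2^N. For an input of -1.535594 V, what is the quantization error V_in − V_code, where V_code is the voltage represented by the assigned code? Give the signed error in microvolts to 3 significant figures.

−247 µV

The full-scale span is 2.81 − (-2.81) = 5.62 V. LSB = 5.62 V / 2^12 ≈ 1.372 mV.
(V_in − V_min)/LSB = (-1.535594 − (-2.81)) × 4096/5.62 = 928.8197 → nearest code k = 929.
V_code = V_min + k × range/2^12 = -2.81 + 929 × 5.62/4096 = -1.535346680 V.
Error = V_in − V_code = -1.535594 − (-1.535346680) = −247 µV.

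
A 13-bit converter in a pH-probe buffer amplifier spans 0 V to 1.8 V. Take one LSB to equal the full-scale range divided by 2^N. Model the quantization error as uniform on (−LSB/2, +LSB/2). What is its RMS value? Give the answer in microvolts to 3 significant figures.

V_FS = 1.8 V.
LSB = 1.8 V ÷ 2^13 = 1.8/8192 V = 219.73 µV.
σ_q = LSB/√12 = 219.73 µV/3.4641 = 63.4 µV.

63.4 µV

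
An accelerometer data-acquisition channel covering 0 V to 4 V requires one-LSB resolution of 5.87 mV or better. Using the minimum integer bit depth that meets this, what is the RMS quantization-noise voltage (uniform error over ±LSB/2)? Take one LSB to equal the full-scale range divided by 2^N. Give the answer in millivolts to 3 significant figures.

1.13 mV

V_FS = 4 V.
Required number of levels: 4/5.87 mV = 681.43; smallest N with 2^N ≥ that is 10.
Step size = 4/1024 V = 3.9063 mV.
σ_q = LSB/√12 = 3.9063 mV/3.4641 = 1.13 mV.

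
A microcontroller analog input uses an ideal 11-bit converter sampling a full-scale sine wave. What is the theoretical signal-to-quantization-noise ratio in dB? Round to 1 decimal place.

SNR = 6.02·11 + 1.76 = 67.98 dB.

68.0 dB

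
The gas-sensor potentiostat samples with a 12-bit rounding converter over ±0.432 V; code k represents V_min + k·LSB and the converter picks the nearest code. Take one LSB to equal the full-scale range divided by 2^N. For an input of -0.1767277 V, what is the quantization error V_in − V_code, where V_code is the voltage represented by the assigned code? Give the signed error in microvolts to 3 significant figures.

The full-scale span is 0.432 − (-0.432) = 0.864 V. LSB = 0.864 V / 2^12 ≈ 210.9 µV.
(V_in − V_min)/LSB = (-0.1767277 − (-0.432)) × 4096/0.864 = 1210.1798 → nearest code k = 1210.
Reconstructed level: -0.432 + 1210 × 0.864/4096 V = -0.1767656250 V.
e = -0.1767277 − (-0.1767656250) = +37.9 µV.

+37.9 µV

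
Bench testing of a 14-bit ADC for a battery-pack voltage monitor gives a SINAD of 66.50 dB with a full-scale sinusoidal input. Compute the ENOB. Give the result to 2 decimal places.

ENOB = (SINAD − 1.76) / 6.02 = (66.50 − 1.76) / 6.02 = 64.74 / 6.02 = 10.7542.

10.75 bits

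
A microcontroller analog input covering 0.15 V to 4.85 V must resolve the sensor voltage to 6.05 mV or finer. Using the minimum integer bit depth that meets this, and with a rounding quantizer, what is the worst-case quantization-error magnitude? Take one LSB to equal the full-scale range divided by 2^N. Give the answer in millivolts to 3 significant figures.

Span: 4.85 V − (0.15 V) = 4.7 V.
4.7 V / 6.05 mV = 776.9. Since 2^9 = 512 and 2^10 = 1024, N = 10.
Step size = 4.7/1024 V = 4.5898 mV.
|e|_max = LSB/2 = 2.29 mV.

2.29 mV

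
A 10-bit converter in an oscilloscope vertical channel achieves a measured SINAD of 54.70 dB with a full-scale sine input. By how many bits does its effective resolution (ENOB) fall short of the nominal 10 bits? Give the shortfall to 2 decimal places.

1.21 bits

N_eff = (54.70 − 1.76)/6.02 = 8.7940 bits.
10 − 8.7940 = 1.21 bits below nominal.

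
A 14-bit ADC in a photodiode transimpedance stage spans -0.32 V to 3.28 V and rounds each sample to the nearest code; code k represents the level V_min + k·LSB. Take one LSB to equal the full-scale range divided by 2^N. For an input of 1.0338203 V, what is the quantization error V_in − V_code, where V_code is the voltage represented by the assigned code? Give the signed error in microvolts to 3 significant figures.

The full-scale span is 3.28 − (-0.32) = 3.6 V. LSB = 3.6 V / 2^14 ≈ 219.7 µV.
(V_in − V_min)/LSB = (1.0338203 − (-0.32)) × 16384/3.6 = 6161.3866 → nearest code k = 6161.
V_code = -0.32 + (6161/16384) × 3.6 = 1.0337353516 V.
e = 1.0338203 − (1.0337353516) = +84.9 µV.

+84.9 µV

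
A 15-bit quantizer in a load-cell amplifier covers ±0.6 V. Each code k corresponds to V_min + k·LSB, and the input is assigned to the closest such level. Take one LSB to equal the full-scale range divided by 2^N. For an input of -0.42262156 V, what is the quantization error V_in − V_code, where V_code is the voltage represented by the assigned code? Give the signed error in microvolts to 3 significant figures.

−14.1 µV

Full-scale range = 0.6 V − (-0.6 V) = 1.2 V. LSB = 1.2 V / 2^15 ≈ 36.62 µV.
Position in LSBs: (-0.42262156 − (-0.6)) × 32768/1.2 = 4843.6139; rounding gives k = 4844.
V_code = -0.6 + (4844/32768) × 1.2 = -0.42260742188 V.
e = -0.42262156 − (-0.42260742188) = −14.1 µV.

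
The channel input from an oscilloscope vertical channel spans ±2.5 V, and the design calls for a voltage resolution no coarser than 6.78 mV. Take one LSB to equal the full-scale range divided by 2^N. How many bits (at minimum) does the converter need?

Full-scale range = 2.5 V − (-2.5 V) = 5 V.
Need 2^N ≥ 5 V / 6.78 mV = 737.5 → N_min = 10.

10 bits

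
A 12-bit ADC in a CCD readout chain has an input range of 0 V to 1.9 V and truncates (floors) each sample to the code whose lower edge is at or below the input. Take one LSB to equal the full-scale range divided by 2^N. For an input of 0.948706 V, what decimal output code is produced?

Range is 1.9 V. LSB = 1.9 V / 2^12 ≈ 463.9 µV.
(V_in − V_min) × 2^12/range = (0.948706 − (0)) × 4096/1.9 = 2045.210.
Floor → code = 2045.

2045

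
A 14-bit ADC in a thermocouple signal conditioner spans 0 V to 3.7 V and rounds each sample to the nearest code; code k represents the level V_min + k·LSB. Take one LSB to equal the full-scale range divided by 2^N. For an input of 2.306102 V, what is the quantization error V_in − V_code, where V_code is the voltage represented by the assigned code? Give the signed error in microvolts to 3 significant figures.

−74.8 µV

Range is 3.7 V. LSB = 3.7 V / 2^14 ≈ 225.8 µV.
(V_in − V_min)/LSB = (2.306102 − (0)) × 16384/3.7 = 10211.6690 → nearest code k = 10212.
V_code = 0 + (10212/16384) × 3.7 = 2.3061767578 V.
V_in − V_code = 2.306102 − (2.3061767578) = −74.8 µV.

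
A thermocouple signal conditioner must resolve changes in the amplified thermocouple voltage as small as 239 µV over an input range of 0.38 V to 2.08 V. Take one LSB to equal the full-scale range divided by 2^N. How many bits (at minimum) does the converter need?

The full-scale span is 2.08 − (0.38) = 1.7 V.
Levels needed ≥ 1.7/239 µV = 7113. 2^13 = 8192 suffices, so N_min = 13.

13 bits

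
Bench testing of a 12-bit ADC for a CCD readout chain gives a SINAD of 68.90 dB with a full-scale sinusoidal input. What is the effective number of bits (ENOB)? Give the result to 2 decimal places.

ENOB = (SINAD − 1.76) / 6.02 = (68.90 − 1.76) / 6.02 = 67.14 / 6.02 = 11.1528.

11.15 bits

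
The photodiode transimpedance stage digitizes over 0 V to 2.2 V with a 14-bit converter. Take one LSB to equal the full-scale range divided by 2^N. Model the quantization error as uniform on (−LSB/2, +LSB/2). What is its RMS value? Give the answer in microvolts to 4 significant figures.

Span = 2.2 V.
LSB = 2.2 V ÷ 2^14 = 2.2/16384 V = 134.277 µV.
RMS of a uniform error over width LSB is LSB/√12 = 38.76 µV.

38.76 µV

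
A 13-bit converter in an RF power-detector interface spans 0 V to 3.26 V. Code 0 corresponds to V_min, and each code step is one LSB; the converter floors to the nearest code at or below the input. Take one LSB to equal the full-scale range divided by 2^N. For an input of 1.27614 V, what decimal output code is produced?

V_FS = 3.26 V. LSB = 3.26 V / 2^13 ≈ 397.9 µV.
V_in − V_min = 1.27614 − (0) = 1.27614 V.
Divide by LSB: 1.27614 × 8192/3.26 = 3206.7911.
Truncating gives code 3206.

3206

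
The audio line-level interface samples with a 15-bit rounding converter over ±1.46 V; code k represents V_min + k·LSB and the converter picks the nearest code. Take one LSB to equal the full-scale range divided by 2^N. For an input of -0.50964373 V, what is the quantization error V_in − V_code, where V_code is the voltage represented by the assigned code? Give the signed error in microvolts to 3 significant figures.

Span: 1.46 V − (-1.46 V) = 2.92 V. LSB = 2.92 V / 2^15 ≈ 89.11 µV.
(V_in − V_min)/LSB = (-0.50964373 − (-1.46)) × 32768/2.92 = 10664.8200 → nearest code k = 10665.
V_code = V_min + k × range/2^15 = -1.46 + 10665 × 2.92/32768 = -0.50962768555 V.
Error = V_in − V_code = -0.50964373 − (-0.50962768555) = −16.0 µV.

−16.0 µV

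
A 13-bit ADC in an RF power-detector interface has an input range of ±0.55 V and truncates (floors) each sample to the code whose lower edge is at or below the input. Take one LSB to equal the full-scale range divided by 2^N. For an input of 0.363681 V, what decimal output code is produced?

Span: 0.55 V − (-0.55 V) = 1.1 V. LSB = 1.1 V / 2^13 ≈ 134.3 µV.
code = ⌊(V_in − V_min)/LSB⌋ = ⌊(V_in − V_min) × 2^13 / range⌋
     = ⌊(0.363681 − (-0.55)) × 8192 / 1.1⌋ = ⌊0.913681 × 8192/1.1⌋
     = ⌊6804.432⌋ = 6804.

6804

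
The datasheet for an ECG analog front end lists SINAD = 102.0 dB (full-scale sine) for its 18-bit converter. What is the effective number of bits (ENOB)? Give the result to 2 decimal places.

16.65 bits

(102.0 − 1.76) / 6.02 = 100.24/6.02 = 16.6512 effective bits.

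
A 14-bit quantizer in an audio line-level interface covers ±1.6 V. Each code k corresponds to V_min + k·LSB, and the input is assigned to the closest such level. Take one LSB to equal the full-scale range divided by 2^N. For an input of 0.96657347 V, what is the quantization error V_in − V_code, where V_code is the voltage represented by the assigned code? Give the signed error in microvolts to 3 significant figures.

Span: 1.6 V − (-1.6 V) = 3.2 V. LSB = 3.2 V / 2^14 ≈ 195.3 µV.
(0.96657347 − (-1.6)) / LSB = 2.56657347 × 16384/3.2 = 13140.8562. Nearest integer: k = 13141.
V_code = V_min + k × range/2^14 = -1.6 + 13141 × 3.2/16384 = 0.96660156250 V.
V_in − V_code = 0.96657347 − (0.96660156250) = −28.1 µV.

−28.1 µV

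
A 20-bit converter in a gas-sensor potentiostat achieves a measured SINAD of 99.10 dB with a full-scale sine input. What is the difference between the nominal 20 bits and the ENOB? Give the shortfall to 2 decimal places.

3.83 bits

Effective bits = (99.10 − 1.76)/6.02 = 16.1694.
Lost resolution: 20 − 16.1694 = 3.8306 bits.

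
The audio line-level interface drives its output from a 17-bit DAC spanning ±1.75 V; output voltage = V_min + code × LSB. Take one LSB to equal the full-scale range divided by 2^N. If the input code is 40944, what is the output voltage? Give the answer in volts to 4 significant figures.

Range = 1.75 − (-1.75) = 3.5 V. LSB = 3.5 V / 2^17.
V_out = V_min + code × LSB = -1.75 V + 40944 × 3.5 V / 131072
      = -1.75 + 1.09332 = -0.656677 V.

-0.6567 V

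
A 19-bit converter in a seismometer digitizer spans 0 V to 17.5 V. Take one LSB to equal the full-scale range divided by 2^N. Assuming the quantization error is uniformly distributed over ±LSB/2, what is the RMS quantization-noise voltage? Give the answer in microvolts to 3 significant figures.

V_FS = 17.5 V.
LSB = 17.5 V / 2^19 = 33.379 µV.
RMS of a uniform error over width LSB is LSB/√12 = 9.64 µV.

9.64 µV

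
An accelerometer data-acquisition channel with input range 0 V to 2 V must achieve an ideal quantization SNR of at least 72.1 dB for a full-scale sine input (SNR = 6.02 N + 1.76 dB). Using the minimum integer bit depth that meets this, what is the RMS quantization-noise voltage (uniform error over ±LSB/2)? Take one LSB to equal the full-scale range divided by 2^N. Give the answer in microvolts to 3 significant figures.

141 µV

Range is 2 V.
Required N = ⌈(72.1 − 1.76)/6.02⌉ = ⌈11.684⌉ = 12.
One LSB is 2 V / 4096 = 488.28 µV.
V_rms = LSB/√12 = 141 µV.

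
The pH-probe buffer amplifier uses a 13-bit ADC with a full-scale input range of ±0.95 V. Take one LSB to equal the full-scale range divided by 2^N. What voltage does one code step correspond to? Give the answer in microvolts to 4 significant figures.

The full-scale span is 0.95 − (-0.95) = 1.9 V.
Number of codes = 2^13 = 8192.
LSB = 1.9 V / 2^13 = 231.9 µV.

231.9 µV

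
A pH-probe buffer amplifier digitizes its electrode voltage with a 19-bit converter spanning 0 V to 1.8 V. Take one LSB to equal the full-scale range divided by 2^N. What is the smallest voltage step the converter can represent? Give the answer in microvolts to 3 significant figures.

3.43 µV

Span = 1.8 V.
2^19 = 524288 levels.
LSB = 1.8 V ÷ 2^19 = 1.8/524288 V = 3.43 µV.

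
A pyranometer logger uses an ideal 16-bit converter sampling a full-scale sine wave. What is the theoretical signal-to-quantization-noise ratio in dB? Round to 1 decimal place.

98.1 dB

For an ideal N-bit converter with full-scale sine input, SNR = 6.02 N + 1.76 dB. SNR = 6.02 × 16 + 1.76 = 96.32 + 1.76 = 98.08 dB.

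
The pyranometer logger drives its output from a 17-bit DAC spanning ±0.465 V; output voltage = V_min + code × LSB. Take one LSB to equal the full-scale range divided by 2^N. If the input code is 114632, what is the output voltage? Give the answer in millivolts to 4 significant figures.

Range = 0.465 − (-0.465) = 0.93 V. LSB = 0.93 V / 2^17.
Output = V_min + (114632/131072) × range = -0.465 + 0.874573 × 0.93 V
      = -0.465 + 0.813353 = 0.348353 V.

348.4 mV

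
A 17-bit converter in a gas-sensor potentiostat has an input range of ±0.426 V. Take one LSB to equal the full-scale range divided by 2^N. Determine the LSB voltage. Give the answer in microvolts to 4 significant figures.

Span: 0.426 V − (-0.426 V) = 0.852 V.
2^17 = 131072 levels.
LSB = 0.852 V / 2^17 = 6.500 µV.

6.500 µV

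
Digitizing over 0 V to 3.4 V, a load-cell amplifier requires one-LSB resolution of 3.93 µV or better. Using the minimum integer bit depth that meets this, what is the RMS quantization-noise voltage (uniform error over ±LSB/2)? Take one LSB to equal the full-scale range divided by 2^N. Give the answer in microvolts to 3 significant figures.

0.936 µV

Full-scale range = 3.4 V.
Levels needed ≥ 3.4/3.93 µV = 865100. 2^20 = 1048576 suffices, so N_min = 20.
Step size = 3.4/1048576 V = 3.2425 µV.
RMS noise = LSB/√12 = 0.936 µV.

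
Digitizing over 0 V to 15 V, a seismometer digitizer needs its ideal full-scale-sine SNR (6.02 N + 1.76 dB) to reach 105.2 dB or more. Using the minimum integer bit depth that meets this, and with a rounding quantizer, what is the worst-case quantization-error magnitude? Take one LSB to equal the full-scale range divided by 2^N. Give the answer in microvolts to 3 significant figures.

Span = 15 V.
N ≥ (105.2 − 1.76)/6.02 = 17.183 → N_min = 18.
Step size = 15/262144 V = 57.220 µV.
Max error for round-to-nearest is LSB/2 = 28.6 µV.

28.6 µV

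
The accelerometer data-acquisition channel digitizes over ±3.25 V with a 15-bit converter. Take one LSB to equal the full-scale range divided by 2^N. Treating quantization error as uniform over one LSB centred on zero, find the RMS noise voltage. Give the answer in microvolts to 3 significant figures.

Full-scale range = 3.25 V − (-3.25 V) = 6.5 V.
One LSB is 6.5 V / 32768 = 198.36 µV.
RMS of a uniform error over width LSB is LSB/√12 = 57.3 µV.

57.3 µV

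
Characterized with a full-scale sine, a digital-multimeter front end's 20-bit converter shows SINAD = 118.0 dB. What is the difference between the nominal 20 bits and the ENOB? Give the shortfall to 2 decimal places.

0.69 bits

N_eff = (118.0 − 1.76)/6.02 = 19.3090 bits.
Lost resolution: 20 − 19.3090 = 0.6910 bits.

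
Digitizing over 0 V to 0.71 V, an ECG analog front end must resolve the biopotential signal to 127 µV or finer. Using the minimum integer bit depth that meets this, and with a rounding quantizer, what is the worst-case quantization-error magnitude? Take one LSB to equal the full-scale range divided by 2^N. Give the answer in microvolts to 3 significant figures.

43.3 µV

Range is 0.71 V.
Required number of levels: 0.71/127 µV = 5590.6; smallest N with 2^N ≥ that is 13.
LSB = 0.71 V ÷ 2^13 = 0.71/8192 V = 86.670 µV.
Max error for round-to-nearest is LSB/2 = 43.3 µV.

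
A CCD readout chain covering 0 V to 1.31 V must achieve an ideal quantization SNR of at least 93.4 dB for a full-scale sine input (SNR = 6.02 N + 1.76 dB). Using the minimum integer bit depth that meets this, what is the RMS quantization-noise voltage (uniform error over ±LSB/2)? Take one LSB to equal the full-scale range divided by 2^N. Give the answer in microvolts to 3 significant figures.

Span = 1.31 V.
N ≥ (93.4 − 1.76)/6.02 = 15.223 → N_min = 16.
Step size = 1.31/65536 V = 19.989 µV.
V_rms = LSB/√12 = 5.77 µV.

5.77 µV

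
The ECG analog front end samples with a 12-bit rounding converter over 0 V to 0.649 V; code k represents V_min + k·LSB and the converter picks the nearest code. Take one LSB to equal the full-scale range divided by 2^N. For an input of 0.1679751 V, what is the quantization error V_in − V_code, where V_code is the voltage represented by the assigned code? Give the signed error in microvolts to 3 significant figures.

+21.0 µV

Full-scale range = 0.649 V. LSB = 0.649 V / 2^12 ≈ 158.4 µV.
Position in LSBs: (0.1679751 − (0)) × 4096/0.649 = 1060.1325; rounding gives k = 1060.
V_code = 0 + (1060/4096) × 0.649 = 0.1679541016 V.
e = 0.1679751 − (0.1679541016) = +21.0 µV.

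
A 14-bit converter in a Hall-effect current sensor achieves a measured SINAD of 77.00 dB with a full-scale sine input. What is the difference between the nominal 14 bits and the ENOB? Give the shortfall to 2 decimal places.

Effective bits = (77.00 − 1.76)/6.02 = 12.4983.
Lost resolution: 14 − 12.4983 = 1.5017 bits.

1.50 bits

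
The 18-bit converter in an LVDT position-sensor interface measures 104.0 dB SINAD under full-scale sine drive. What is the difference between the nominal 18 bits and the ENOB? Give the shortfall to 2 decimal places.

1.02 bits

ENOB = (SINAD − 1.76)/6.02 = (104.0 − 1.76)/6.02 = 16.9834 bits.
Shortfall = 18 − 16.9834 = 1.0166 bits.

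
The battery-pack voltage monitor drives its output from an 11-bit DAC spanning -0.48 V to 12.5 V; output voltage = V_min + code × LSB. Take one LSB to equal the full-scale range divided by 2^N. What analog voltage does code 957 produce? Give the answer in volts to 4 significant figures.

Span: 12.5 V − (-0.48 V) = 12.98 V. LSB = 12.98 V / 2^11.
V_out = -0.48 + 957 × (12.98/2048) V
      = -0.48 + 6.06536 = 5.58536 V.

5.585 V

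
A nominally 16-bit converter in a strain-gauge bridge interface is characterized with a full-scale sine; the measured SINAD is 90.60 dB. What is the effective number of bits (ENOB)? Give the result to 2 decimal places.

14.76 bits

Inverting SNR = 6.02 N + 1.76: N_eff = (90.60 − 1.76)/6.02 = 14.7575.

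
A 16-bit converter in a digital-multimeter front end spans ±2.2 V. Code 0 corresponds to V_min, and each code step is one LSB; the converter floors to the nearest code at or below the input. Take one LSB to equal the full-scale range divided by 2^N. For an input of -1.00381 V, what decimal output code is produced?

17816

Span: 2.2 V − (-2.2 V) = 4.4 V. LSB = 4.4 V / 2^16 ≈ 67.14 µV.
V_in − V_min = -1.00381 − (-2.2) = 1.19619 V.
Divide by LSB: 1.19619 × 65536/4.4 = 17816.7063.
Truncating gives code 17816.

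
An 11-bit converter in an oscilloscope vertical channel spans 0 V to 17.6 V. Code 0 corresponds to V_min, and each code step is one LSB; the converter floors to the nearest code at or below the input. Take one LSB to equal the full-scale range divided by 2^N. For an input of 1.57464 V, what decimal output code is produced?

183

V_FS = 17.6 V. LSB = 17.6 V / 2^11 ≈ 8.594 mV.
code = ⌊(V_in − V_min)/LSB⌋ = ⌊(V_in − V_min) × 2^11 / range⌋
     = ⌊(1.57464 − (0)) × 2048 / 17.6⌋ = ⌊1.57464 × 2048/17.6⌋
     = ⌊183.231⌋ = 183.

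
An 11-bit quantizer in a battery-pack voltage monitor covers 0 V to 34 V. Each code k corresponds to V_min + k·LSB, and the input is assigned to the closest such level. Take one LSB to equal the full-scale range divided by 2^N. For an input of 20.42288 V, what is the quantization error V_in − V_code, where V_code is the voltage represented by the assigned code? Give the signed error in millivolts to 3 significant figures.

Full-scale range = 34 V. LSB = 34 V / 2^11 ≈ 16.60 mV.
Position in LSBs: (20.42288 − (0)) × 2048/34 = 1230.1782; rounding gives k = 1230.
Reconstructed level: 0 + 1230 × 34/2048 V = 20.41992188 V.
e = 20.42288 − (20.41992188) = +2.96 mV.

+2.96 mV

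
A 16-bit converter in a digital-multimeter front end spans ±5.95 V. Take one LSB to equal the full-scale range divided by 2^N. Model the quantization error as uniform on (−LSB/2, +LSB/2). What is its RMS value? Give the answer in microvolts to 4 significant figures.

Range = 5.95 − (-5.95) = 11.9 V.
LSB = 11.9 V / 2^16 = 181.580 µV.
RMS of a uniform error over width LSB is LSB/√12 = 52.42 µV.

52.42 µV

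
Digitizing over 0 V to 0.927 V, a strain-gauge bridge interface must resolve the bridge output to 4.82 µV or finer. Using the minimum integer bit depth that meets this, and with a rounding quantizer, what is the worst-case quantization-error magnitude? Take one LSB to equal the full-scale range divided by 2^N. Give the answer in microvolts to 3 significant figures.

Range is 0.927 V.
Levels needed ≥ 0.927/4.82 µV = 192300. 2^18 = 262144 suffices, so N_min = 18.
One LSB is 0.927 V / 262144 = 3.5362 µV.
Max error for round-to-nearest is LSB/2 = 1.77 µV.

1.77 µV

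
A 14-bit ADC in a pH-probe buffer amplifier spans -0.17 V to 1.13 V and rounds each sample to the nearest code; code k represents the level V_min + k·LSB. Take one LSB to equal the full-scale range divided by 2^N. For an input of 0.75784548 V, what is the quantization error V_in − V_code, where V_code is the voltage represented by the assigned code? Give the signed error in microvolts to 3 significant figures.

−23.2 µV

Span: 1.13 V − (-0.17 V) = 1.3 V. LSB = 1.3 V / 2^14 ≈ 79.35 µV.
(0.75784548 − (-0.17)) / LSB = 0.92784548 × 16384/1.3 = 11693.7080. Nearest integer: k = 11694.
V_code = -0.17 + (11694/16384) × 1.3 = 0.75786865234 V.
e = 0.75784548 − (0.75786865234) = −23.2 µV.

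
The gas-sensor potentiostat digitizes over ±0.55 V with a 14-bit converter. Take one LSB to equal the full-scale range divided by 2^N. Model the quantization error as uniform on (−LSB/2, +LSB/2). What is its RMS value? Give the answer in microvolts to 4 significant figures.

Range = 0.55 − (-0.55) = 1.1 V.
LSB = 1.1 V / 2^14 = 67.1387 µV.
σ_q = LSB/√12 = 67.1387 µV/3.4641 = 19.38 µV.

19.38 µV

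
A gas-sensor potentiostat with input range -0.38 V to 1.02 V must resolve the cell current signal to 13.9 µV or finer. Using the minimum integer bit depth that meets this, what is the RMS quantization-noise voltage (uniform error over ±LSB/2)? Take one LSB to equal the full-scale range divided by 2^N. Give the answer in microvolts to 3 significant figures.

3.08 µV

The full-scale span is 1.02 − (-0.38) = 1.4 V.
Required number of levels: 1.4/13.9 µV = 100720; smallest N with 2^N ≥ that is 17.
LSB = 1.4 V / 2^17 = 10.681 µV.
V_rms = LSB/√12 = 3.08 µV.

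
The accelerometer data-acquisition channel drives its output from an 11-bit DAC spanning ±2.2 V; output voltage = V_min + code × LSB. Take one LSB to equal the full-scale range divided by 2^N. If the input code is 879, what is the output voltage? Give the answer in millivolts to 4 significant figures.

-311.5 mV

Range = 2.2 − (-2.2) = 4.4 V. LSB = 4.4 V / 2^11.
Output = V_min + (879/2048) × range = -2.2 + 0.429199 × 4.4 V
      = -2.2 V + 1.88848 V = -0.311523 V.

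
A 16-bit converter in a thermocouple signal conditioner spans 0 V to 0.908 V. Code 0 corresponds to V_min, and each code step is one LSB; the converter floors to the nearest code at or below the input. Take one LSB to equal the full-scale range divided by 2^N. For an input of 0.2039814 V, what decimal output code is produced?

Full-scale range = 0.908 V. LSB = 0.908 V / 2^16 ≈ 13.85 µV.
(V_in − V_min) × 2^16/range = (0.2039814 − (0)) × 65536/0.908 = 14722.605.
Floor → code = 14722.

14722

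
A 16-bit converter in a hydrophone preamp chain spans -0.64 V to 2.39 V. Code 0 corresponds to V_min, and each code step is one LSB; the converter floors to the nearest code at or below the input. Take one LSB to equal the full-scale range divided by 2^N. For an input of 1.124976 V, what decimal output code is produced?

The full-scale span is 2.39 − (-0.64) = 3.03 V. LSB = 3.03 V / 2^16 ≈ 46.23 µV.
code = ⌊(V_in − V_min)/LSB⌋ = ⌊(V_in − V_min) × 2^16 / range⌋
     = ⌊(1.124976 − (-0.64)) × 65536 / 3.03⌋ = ⌊1.764976 × 65536/3.03⌋
     = ⌊38174.742⌋ = 38174.

38174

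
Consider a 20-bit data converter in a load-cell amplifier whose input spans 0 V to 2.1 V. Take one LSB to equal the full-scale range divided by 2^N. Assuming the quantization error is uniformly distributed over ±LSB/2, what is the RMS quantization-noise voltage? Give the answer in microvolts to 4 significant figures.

Full-scale range = 2.1 V.
LSB = 2.1 V / 2^20 = 2.00272 µV.
For a uniform distribution on [−LSB/2, +LSB/2], V_rms = LSB/√12 = 2.00272 µV/3.4641 = 0.5781 µV.

0.5781 µV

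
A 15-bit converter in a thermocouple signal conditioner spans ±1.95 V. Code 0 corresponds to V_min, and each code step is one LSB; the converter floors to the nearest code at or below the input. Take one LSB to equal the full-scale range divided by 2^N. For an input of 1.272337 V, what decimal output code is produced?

27074

Range = 1.95 − (-1.95) = 3.9 V. LSB = 3.9 V / 2^15 ≈ 119.0 µV.
V_in − V_min = 1.272337 − (-1.95) = 3.222337 V.
Divide by LSB: 3.222337 × 32768/3.9 = 27074.2407.
Truncating gives code 27074.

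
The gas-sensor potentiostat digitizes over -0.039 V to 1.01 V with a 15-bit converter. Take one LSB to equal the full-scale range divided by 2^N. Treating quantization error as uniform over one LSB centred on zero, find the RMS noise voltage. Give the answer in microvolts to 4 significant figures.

9.241 µV

The full-scale span is 1.01 − (-0.039) = 1.049 V.
One LSB is 1.049 V / 32768 = 32.0129 µV.
For a uniform distribution on [−LSB/2, +LSB/2], V_rms = LSB/√12 = 32.0129 µV/3.4641 = 9.241 µV.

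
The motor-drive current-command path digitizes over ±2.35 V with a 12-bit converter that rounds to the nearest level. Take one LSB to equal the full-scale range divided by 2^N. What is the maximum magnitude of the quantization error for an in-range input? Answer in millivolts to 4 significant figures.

0.5737 mV

Full-scale range = 2.35 V − (-2.35 V) = 4.7 V.
One LSB is 4.7 V / 4096 = 1.14746 mV.
|e|_max = LSB/2 = 0.5737 mV.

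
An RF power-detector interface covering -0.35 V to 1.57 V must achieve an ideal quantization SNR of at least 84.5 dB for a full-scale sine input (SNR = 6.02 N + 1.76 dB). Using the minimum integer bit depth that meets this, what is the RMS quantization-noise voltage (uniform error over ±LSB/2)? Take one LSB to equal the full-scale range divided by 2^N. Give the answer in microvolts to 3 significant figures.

33.8 µV

The full-scale span is 1.57 − (-0.35) = 1.92 V.
Required N = ⌈(84.5 − 1.76)/6.02⌉ = ⌈13.744⌉ = 14.
One LSB is 1.92 V / 16384 = 117.19 µV.
σ_q = LSB/√12 = 117.19 µV/3.4641 = 33.8 µV.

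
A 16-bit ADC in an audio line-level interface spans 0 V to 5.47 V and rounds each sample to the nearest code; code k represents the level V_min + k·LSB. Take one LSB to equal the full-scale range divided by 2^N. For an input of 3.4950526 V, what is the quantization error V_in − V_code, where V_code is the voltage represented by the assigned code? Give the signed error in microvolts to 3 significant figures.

+15.1 µV

Full-scale range = 5.47 V. LSB = 5.47 V / 2^16 ≈ 83.47 µV.
(3.4950526 − (0)) / LSB = 3.4950526 × 65536/5.47 = 41874.1805. Nearest integer: k = 41874.
Reconstructed level: 0 + 41874 × 5.47/65536 V = 3.4950375366 V.
e = 3.4950526 − (3.4950375366) = +15.1 µV.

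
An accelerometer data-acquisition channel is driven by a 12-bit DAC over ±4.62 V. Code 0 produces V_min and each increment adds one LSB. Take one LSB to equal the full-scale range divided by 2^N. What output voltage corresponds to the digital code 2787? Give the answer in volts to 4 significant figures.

Span: 4.62 V − (-4.62 V) = 9.24 V. LSB = 9.24 V / 2^12.
V_out = V_min + code × LSB = -4.62 V + 2787 × 9.24 V / 4096
      = -4.62 V + 6.28708 V = 1.66708 V.

1.667 V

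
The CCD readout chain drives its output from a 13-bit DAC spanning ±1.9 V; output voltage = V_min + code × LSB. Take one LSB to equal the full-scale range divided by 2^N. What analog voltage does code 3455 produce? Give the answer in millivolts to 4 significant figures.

Range = 1.9 − (-1.9) = 3.8 V. LSB = 3.8 V / 2^13.
V_out = -1.9 + 3455 × (3.8/8192) V
      = -1.9 + 1.60266 = -0.297339 V.

-297.3 mV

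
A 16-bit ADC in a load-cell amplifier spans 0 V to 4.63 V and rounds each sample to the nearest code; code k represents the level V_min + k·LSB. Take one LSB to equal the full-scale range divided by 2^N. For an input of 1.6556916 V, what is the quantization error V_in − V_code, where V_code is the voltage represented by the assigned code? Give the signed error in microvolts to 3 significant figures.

−19.5 µV

Full-scale range = 4.63 V. LSB = 4.63 V / 2^16 ≈ 70.65 µV.
Position in LSBs: (1.6556916 − (0)) × 65536/4.63 = 23435.7246; rounding gives k = 23436.
Reconstructed level: 0 + 23436 × 4.63/65536 V = 1.6557110596 V.
V_in − V_code = 1.6556916 − (1.6557110596) = −19.5 µV.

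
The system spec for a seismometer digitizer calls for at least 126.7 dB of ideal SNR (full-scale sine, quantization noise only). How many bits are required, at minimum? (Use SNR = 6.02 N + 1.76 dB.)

21 bits

Required N = ⌈(126.7 − 1.76)/6.02⌉ = ⌈20.754⌉ = 21.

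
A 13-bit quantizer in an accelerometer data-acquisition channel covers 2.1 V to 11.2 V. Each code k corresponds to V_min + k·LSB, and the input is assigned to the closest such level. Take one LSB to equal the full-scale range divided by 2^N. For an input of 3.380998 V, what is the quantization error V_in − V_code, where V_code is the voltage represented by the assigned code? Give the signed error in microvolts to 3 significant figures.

The full-scale span is 11.2 − (2.1) = 9.1 V. LSB = 9.1 V / 2^13 ≈ 1.111 mV.
(V_in − V_min)/LSB = (3.380998 − (2.1)) × 8192/9.1 = 1153.1797 → nearest code k = 1153.
V_code = 2.1 + (1153/8192) × 9.1 = 3.380798340 V.
V_in − V_code = 3.380998 − (3.380798340) = +200 µV.

+200 µV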